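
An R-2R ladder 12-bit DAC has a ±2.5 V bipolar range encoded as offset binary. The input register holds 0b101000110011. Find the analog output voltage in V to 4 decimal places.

LSB = 5 V / 2^12 = 1.221 mV.
Code 0b101000110011 = 2611 decimal.
V_out = (−2.5) + 2611 × 0.0012207 V = 0.687256 V.

0.6873 V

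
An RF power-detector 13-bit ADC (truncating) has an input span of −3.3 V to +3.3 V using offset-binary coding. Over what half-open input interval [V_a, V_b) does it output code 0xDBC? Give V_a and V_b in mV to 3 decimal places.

LSB = 6.6/2^13 = 0.806 mV.
Code 0xDBC = 3516 decimal.
V_a = V_low + 3516·LSB = -0.467285 V; V_b = V_low + 3517·LSB = -0.466479 V.

[-467.285 mV, -466.479 mV)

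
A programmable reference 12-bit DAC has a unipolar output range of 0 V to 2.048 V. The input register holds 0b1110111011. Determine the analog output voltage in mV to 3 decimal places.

LSB = 2.048 V / 2^12 = 0.500 mV.
Code 0b1110111011 = 955 decimal.
V_out = 0 + 955 × 0.0005 V = 0.4775 V.
= 477.500 mV.

477.500 mV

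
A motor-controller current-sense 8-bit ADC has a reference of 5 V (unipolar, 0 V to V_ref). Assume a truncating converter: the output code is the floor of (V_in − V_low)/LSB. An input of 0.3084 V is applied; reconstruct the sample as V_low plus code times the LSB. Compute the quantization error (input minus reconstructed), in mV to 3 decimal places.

15.431 mV

One LSB is 5 V / 256 = 19.531 mV.
(V_in − V_low)/LSB = (0.3084 − 0)/0.0195312 = 15.7901 → code 15 (floor).
Code 15 maps back to 0 + 15×0.0195312 V = 0.29296875 V.
V_in − V_rec = 0.0154313 V = 15.431 mV.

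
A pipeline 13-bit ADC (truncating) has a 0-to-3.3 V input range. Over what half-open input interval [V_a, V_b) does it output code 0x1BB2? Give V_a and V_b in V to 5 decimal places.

[2.85608 V, 2.85648 V)

LSB = 3.3/2^13 = 402.83 µV.
Code 0x1BB2 = 7090 decimal.
V_a = V_low + 7090·LSB = 2.85608 V; V_b = V_low + 7091·LSB = 2.85648 V.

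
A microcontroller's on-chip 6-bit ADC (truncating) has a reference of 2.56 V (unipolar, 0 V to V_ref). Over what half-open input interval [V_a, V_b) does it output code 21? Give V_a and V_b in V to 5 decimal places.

[0.84000 V, 0.88000 V)

LSB = 2.56/2^6 = 40.000 mV.
V_a = V_low + 21·LSB = 0.84 V; V_b = V_low + 22·LSB = 0.88 V.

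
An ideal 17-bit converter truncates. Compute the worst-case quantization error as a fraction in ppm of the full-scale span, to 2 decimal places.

7.63 ppm

Truncating → worst-case error = 1 LSB = V_FS/2^17, so 1e+06/131072 = 7.62939 ppm of full scale.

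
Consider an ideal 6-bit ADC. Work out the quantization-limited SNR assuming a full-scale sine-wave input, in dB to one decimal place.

SNR ≈ 6.02·N + 1.76 dB = 6.02·6 + 1.76 = 37.88 dB.

37.9 dB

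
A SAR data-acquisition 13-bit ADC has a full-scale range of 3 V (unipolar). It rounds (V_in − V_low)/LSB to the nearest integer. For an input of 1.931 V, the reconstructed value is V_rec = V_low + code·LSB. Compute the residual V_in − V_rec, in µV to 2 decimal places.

One LSB is 3 V / 8192 = 366.21 µV.
(V_in − V_low)/LSB = (1.931 − 0)/0.000366211 = 5272.9173 → code 5273 (round).
Reconstructed: 1.9310303 V.
Error = 1.931 − 1.9310303 = -3.02734e-05 V = -30.27 µV.

-30.27 µV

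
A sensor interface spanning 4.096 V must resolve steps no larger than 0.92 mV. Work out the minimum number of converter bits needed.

13 bits

Number of steps required ≥ 4.096 V / 0.92 mV = 4452.17.
Need 2^N ≥ 4452.17; 2^12 = 4096, 2^13 = 8192.
Minimum N = 13.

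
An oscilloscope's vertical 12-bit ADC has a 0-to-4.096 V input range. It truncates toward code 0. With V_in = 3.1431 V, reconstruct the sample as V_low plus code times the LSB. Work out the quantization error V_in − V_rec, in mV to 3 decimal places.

0.100 mV

Step size: 4.096 V ÷ 2^12 = 1.000 mV.
(3.1431 − 0)/0.001 = 3143.1000; ⌊·⌋ gives code 3143.
Code 3143 maps back to 0 + 3143×0.001 V = 3.143 V.
Difference: 0.0001 V → 0.100 mV.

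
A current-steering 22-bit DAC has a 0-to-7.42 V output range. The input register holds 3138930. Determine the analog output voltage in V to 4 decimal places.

LSB = 7.42 V / 2^22 = 1.77 µV.
V_out = 0 + 3138930 × 1.76907e-06 V = 5.55297 V.

5.5530 V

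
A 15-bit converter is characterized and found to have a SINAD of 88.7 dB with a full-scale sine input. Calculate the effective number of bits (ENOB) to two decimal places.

ENOB = (SINAD − 1.76) / 6.02 = (88.7 − 1.76)/6.02 = 14.442.

14.44 bits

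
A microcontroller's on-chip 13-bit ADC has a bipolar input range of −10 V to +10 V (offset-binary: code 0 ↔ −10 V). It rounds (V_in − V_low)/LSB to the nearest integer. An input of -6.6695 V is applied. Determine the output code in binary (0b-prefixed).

With 8192 levels over 20 V, one step is 2.441 mV.
(-6.6695 − (−10)) / 0.00244141 = 1364.173 LSBs.
Round → code 1364.
In binary (0b-prefixed): 0b10101010100.

code 0b10101010100 (decimal 1364)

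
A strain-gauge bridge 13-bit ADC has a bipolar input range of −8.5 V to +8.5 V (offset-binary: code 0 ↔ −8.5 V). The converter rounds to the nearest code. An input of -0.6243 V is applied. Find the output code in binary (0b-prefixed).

Full-scale span = 17 V; LSB = 17/2^13 = 2.075 mV.
(V_in − V_low)/LSB = (-0.6243 − (−8.5)) / 0.0020752 = 3795.161.
Round → code 3795.
In binary (0b-prefixed): 0b111011010011.

code 0b111011010011 (decimal 3795)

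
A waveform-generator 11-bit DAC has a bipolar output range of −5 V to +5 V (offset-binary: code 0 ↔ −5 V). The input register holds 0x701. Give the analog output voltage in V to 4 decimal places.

LSB = 10 V / 2^11 = 4.883 mV.
Code 0x701 = 1793 decimal.
V_out = (−5) + 1793 × 0.00488281 V = 3.75488 V.

3.7549 V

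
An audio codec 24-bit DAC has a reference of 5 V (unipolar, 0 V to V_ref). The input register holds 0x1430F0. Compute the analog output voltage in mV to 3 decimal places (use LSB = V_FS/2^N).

394.359 mV

LSB = 5 V / 2^24 = 0.30 µV.
Code 0x1430F0 = 1323248 decimal.
V_out = 0 + 1323248 × 2.98023e-07 V = 0.394359 V.
= 394.359 mV.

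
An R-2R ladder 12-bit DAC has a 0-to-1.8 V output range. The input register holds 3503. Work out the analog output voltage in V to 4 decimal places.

LSB = 1.8 V / 2^12 = 439.45 µV.
V_out = 0 + 3503 × 0.000439453 V = 1.5394 V.

1.5394 V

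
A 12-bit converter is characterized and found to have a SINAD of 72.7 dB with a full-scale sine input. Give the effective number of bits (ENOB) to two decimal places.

11.78 bits

ENOB = (SINAD − 1.76) / 6.02 = (72.7 − 1.76)/6.02 = 11.784.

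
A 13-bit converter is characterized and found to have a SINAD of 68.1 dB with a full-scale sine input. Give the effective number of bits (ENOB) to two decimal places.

11.02 bits

ENOB = (SINAD − 1.76) / 6.02 = (68.1 − 1.76)/6.02 = 11.020.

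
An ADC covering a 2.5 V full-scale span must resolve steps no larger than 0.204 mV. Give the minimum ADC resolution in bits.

14 bits

Number of steps required ≥ 2.5 V / 0.204 mV = 12254.90.
Need 2^N ≥ 12254.90; 2^13 = 8192, 2^14 = 16384.
Minimum N = 14.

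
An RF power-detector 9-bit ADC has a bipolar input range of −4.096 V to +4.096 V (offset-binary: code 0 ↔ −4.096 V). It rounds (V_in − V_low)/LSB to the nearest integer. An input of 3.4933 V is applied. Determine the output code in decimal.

Full-scale span = 8.192 V; LSB = 8.192/2^9 = 16.000 mV.
(3.4933 − (−4.096)) / 0.016 = 474.331 LSBs.
round(474.331) = 474.

code 474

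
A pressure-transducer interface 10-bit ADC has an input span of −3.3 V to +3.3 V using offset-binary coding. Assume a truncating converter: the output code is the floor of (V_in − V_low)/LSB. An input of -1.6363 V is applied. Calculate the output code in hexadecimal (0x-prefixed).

code 0x102 (decimal 258)

LSB = 6.6 V / 1024 = 6.445 mV.
Input sits at 258.126 steps above V_low.
So the output code is 258.
In hexadecimal (0x-prefixed): 0x102.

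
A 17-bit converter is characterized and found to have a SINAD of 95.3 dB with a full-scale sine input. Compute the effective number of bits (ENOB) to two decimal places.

15.54 bits

ENOB = (SINAD − 1.76) / 6.02 = (95.3 − 1.76)/6.02 = 15.538.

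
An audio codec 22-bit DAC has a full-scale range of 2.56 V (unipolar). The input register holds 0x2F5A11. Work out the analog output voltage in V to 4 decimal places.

1.8941 V

LSB = 2.56 V / 2^22 = 0.61 µV.
Code 0x2F5A11 = 3103249 decimal.
V_out = 0 + 3103249 × 6.10352e-07 V = 1.89407 V.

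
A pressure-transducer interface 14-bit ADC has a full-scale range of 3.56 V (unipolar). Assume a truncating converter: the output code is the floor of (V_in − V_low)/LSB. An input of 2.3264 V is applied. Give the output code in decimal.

Full-scale span = 3.56 V; LSB = 3.56/2^14 = 217.29 µV.
(V_in − V_low)/LSB = (2.3264 − 0) / 0.000217285 = 10706.668.
Floor → code 10706.

code 10706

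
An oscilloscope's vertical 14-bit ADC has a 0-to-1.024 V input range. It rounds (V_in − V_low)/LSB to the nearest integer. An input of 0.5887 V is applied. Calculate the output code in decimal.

LSB = 1.024 V / 16384 = 62.50 µV.
(0.5887 − 0) / 6.25e-05 = 9419.200 LSBs.
So the output code is 9419.

code 9419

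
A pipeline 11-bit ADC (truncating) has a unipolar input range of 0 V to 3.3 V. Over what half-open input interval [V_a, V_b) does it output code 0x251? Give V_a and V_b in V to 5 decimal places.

[0.95552 V, 0.95713 V)

LSB = 3.3/2^11 = 1.611 mV.
Code 0x251 = 593 decimal.
V_a = V_low + 593·LSB = 0.955518 V; V_b = V_low + 594·LSB = 0.957129 V.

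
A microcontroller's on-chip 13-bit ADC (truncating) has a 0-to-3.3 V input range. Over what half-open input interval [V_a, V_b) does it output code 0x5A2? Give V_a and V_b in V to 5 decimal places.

[0.58088 V, 0.58129 V)

LSB = 3.3/2^13 = 402.83 µV.
Code 0x5A2 = 1442 decimal.
V_a = V_low + 1442·LSB = 0.580884 V; V_b = V_low + 1443·LSB = 0.581287 V.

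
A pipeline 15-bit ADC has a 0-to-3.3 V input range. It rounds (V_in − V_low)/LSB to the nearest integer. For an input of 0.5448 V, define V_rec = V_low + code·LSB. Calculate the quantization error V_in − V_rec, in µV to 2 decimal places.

LSB = 3.3/2^15 = 100.71 µV.
(0.5448 − 0)/0.000100708 = 5409.6989; round gives code 5410.
Reconstructed: 0.54483032 V.
V_in − V_rec = -3.03223e-05 V = -30.32 µV.

-30.32 µV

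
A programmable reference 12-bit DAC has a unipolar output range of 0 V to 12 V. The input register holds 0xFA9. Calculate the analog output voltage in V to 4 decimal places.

11.7451 V

LSB = 12 V / 2^12 = 2.930 mV.
Code 0xFA9 = 4009 decimal.
V_out = 0 + 4009 × 0.00292969 V = 11.7451 V.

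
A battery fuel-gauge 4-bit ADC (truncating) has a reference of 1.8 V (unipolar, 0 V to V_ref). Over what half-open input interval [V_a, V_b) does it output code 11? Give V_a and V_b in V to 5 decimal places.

[1.23750 V, 1.35000 V)

LSB = 1.8/2^4 = 112.500 mV.
V_a = V_low + 11·LSB = 1.2375 V; V_b = V_low + 12·LSB = 1.35 V.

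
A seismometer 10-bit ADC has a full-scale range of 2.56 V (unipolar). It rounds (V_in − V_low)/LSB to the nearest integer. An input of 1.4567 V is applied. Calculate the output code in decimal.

code 583

LSB = 2.56 V / 1024 = 2.500 mV.
(1.4567 − 0) / 0.0025 = 582.680 LSBs.
Round → code 583.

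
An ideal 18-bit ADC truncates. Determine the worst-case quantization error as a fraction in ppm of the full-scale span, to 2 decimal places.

Truncating → worst-case error = 1 LSB = V_FS/2^18, so 1e+06/262144 = 3.8147 ppm of full scale.

3.81 ppm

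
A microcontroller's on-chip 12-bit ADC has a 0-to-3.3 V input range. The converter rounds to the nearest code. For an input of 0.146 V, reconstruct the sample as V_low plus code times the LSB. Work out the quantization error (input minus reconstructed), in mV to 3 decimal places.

0.175 mV

One LSB is 3.3 V / 4096 = 0.806 mV.
(0.146 − 0)/0.000805664 = 181.2170; round gives code 181.
Reconstructed: 0.1458252 V.
Difference: 0.000174805 V → 0.175 mV.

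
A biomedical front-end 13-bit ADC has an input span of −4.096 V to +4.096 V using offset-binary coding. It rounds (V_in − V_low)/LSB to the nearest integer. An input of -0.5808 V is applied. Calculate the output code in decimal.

LSB = 8.192 V / 8192 = 1.000 mV.
(V_in − V_low)/LSB = (-0.5808 − (−4.096)) / 0.001 = 3515.200.
So the output code is 3515.

code 3515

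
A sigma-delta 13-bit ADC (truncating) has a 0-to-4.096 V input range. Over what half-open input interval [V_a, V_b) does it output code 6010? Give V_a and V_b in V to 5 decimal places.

LSB = 4.096/2^13 = 0.500 mV.
V_a = V_low + 6010·LSB = 3.005 V; V_b = V_low + 6011·LSB = 3.0055 V.

[3.00500 V, 3.00550 V)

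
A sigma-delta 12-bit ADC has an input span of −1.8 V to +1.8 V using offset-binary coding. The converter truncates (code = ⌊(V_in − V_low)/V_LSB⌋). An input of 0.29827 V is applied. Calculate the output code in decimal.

code 2387

Full-scale span = 3.6 V; LSB = 3.6/2^12 = 0.879 mV.
(V_in − V_low)/LSB = (0.29827 − (−1.8)) / 0.000878906 = 2387.365.
So the output code is 2387.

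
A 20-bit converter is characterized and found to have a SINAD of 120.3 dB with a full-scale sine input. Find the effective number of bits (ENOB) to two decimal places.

ENOB = (SINAD − 1.76) / 6.02 = (120.3 − 1.76)/6.02 = 19.691.

19.69 bits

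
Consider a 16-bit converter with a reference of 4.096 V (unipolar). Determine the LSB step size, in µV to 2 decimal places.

62.50 µV

Full-scale span = 4.096 V.
LSB = 4.096 / 2^16 = 4.096 / 65536 = 6.25e-05 V = 62.50 µV.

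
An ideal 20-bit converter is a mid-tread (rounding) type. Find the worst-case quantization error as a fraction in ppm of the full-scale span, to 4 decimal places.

0.4768 ppm

Rounding → worst-case error = ½ LSB = V_FS/2^21, so 1e+06/2097152 = 0.476837 ppm of full scale.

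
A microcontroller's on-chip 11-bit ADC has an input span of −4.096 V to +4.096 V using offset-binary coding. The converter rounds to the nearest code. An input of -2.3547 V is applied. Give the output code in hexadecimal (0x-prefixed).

code 0x1B3 (decimal 435)

Full-scale span = 8.192 V; LSB = 8.192/2^11 = 4.000 mV.
(V_in − V_low)/LSB = (-2.3547 − (−4.096)) / 0.004 = 435.325.
So the output code is 435.
In hexadecimal (0x-prefixed): 0x1B3.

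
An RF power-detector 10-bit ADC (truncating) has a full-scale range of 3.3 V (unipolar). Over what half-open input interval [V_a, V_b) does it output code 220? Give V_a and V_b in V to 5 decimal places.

[0.70898 V, 0.71221 V)

LSB = 3.3/2^10 = 3.223 mV.
V_a = V_low + 220·LSB = 0.708984 V; V_b = V_low + 221·LSB = 0.712207 V.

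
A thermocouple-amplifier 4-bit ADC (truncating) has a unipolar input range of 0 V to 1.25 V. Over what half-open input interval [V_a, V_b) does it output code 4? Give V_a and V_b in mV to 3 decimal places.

[312.500 mV, 390.625 mV)

LSB = 1.25/2^4 = 78.125 mV.
V_a = V_low + 4·LSB = 0.3125 V; V_b = V_low + 5·LSB = 0.390625 V.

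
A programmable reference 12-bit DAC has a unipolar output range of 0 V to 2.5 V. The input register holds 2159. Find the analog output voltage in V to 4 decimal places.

LSB = 2.5 V / 2^12 = 0.610 mV.
V_out = 0 + 2159 × 0.000610352 V = 1.31775 V.

1.3177 V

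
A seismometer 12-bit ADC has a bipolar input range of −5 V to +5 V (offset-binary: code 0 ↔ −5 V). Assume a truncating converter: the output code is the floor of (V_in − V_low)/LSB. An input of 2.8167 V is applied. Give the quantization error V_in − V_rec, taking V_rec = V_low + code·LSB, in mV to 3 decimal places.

Step size: 10 V ÷ 2^12 = 2.441 mV.
Scaled input = 3201.7203 LSBs, so code = 3201.
Reconstructed: 2.8149414 V.
V_in − V_rec = 0.00175859 V = 1.759 mV.

1.759 mV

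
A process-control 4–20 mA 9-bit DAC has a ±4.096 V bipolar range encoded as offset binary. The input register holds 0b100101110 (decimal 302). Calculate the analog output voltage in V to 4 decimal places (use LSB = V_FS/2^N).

LSB = 8.192 V / 2^9 = 16.000 mV.
Code 0b100101110 = 302 decimal.
V_out = (−4.096) + 302 × 0.016 V = 0.736 V.

0.7360 V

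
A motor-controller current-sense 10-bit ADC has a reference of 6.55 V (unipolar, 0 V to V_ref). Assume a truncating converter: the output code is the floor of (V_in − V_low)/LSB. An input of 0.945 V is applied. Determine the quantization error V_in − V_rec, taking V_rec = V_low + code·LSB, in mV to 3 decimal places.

LSB = 6.55/2^10 = 6.396 mV.
Scaled input = 147.7374 LSBs, so code = 147.
Code 147 maps back to 0 + 147×0.00639648 V = 0.9402832 V.
Difference: 0.0047168 V → 4.717 mV.

4.717 mV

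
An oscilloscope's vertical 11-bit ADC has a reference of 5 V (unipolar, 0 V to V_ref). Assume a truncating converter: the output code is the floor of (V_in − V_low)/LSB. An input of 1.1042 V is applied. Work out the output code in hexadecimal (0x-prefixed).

LSB = 5 V / 2048 = 2.441 mV.
(1.1042 − 0) / 0.00244141 = 452.280 LSBs.
Floor → code 452.
In hexadecimal (0x-prefixed): 0x1C4.

code 0x1C4 (decimal 452)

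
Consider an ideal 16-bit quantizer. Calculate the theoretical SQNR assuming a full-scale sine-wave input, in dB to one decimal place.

98.1 dB

SNR ≈ 6.02·N + 1.76 dB = 6.02·16 + 1.76 = 98.08 dB.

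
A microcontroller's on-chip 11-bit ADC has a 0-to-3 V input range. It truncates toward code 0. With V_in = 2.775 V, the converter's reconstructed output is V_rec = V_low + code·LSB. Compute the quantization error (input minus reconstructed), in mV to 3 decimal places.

One LSB is 3 V / 2048 = 1.465 mV.
(2.775 − 0)/0.00146484 = 1894.4000; ⌊·⌋ gives code 1894.
Code 1894 maps back to 0 + 1894×0.00146484 V = 2.7744141 V.
Error = 2.775 − 2.7744141 = 0.000585937 V = 0.586 mV.

0.586 mV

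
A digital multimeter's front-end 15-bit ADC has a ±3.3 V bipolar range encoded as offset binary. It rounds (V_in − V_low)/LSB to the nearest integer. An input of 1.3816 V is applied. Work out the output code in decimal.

code 23243

With 32768 levels over 6.6 V, one step is 201.42 µV.
Input sits at 23243.435 steps above V_low.
round(23243.435) = 23243.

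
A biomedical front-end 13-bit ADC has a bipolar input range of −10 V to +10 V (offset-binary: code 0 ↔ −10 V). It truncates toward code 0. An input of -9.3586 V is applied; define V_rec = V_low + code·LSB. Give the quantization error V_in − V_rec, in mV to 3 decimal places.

1.752 mV

LSB = 20/2^13 = 2.441 mV.
(V_in − V_low)/LSB = (-9.3586 − (−10))/0.00244141 = 262.7174 → code 262 (floor).
Code 262 maps back to (−10) + 262×0.00244141 V = -9.3603516 V.
V_in − V_rec = 0.00175156 V = 1.752 mV.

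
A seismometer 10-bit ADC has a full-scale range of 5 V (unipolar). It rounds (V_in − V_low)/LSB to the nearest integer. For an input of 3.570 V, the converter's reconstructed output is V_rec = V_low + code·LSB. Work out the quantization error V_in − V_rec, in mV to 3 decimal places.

0.664 mV

LSB = 5/2^10 = 4.883 mV.
Scaled input = 731.1360 LSBs, so code = 731.
Reconstructed: 3.5693359 V.
Error = 3.570 − 3.5693359 = 0.000664063 V = 0.664 mV.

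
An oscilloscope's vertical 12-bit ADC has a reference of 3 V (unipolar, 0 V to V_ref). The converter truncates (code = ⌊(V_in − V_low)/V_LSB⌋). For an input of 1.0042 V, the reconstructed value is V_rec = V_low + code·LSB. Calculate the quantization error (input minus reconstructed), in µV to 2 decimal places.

One LSB is 3 V / 4096 = 0.732 mV.
(1.0042 − 0)/0.000732422 = 1371.0677; ⌊·⌋ gives code 1371.
Code 1371 maps back to 0 + 1371×0.000732422 V = 1.0041504 V.
Difference: 4.96094e-05 V → 49.61 µV.

49.61 µV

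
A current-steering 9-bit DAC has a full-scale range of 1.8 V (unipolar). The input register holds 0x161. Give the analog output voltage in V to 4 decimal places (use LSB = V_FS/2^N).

LSB = 1.8 V / 2^9 = 3.516 mV.
Code 0x161 = 353 decimal.
V_out = 0 + 353 × 0.00351563 V = 1.24102 V.

1.2410 V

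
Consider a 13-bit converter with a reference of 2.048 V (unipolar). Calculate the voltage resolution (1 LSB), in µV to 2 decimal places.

250.00 µV

Full-scale span = 2.048 V.
LSB = 2.048 / 2^13 = 2.048 / 8192 = 0.00025 V = 250.00 µV.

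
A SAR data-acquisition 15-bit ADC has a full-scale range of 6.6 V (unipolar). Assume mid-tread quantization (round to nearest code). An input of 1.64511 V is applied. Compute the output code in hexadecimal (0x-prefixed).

Full-scale span = 6.6 V; LSB = 6.6/2^15 = 201.42 µV.
(1.64511 − 0) / 0.000201416 = 8167.722 LSBs.
Round → code 8168.
In hexadecimal (0x-prefixed): 0x1FE8.

code 0x1FE8 (decimal 8168)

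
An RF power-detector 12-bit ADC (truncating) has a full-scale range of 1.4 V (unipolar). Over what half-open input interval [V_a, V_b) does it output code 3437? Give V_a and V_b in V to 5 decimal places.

[1.17476 V, 1.17510 V)

LSB = 1.4/2^12 = 341.80 µV.
V_a = V_low + 3437·LSB = 1.17476 V; V_b = V_low + 3438·LSB = 1.1751 V.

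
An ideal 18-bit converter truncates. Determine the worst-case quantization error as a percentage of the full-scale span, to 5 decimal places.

0.00038 %

Truncating → worst-case error = 1 LSB = V_FS/2^18, so 100/262144 = 0.00038147 % of full scale.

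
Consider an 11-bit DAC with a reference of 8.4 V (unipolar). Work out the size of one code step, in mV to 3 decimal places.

Full-scale span = 8.4 V.
LSB = 8.4 / 2^11 = 8.4 / 2048 = 0.00410156 V = 4.102 mV.

4.102 mV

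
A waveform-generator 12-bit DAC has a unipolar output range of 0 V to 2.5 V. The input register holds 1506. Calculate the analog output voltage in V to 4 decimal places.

0.9192 V

LSB = 2.5 V / 2^12 = 0.610 mV.
V_out = 0 + 1506 × 0.000610352 V = 0.919189 V.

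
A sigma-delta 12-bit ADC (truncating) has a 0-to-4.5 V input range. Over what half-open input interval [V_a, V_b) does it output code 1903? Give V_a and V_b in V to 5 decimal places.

LSB = 4.5/2^12 = 1.099 mV.
V_a = V_low + 1903·LSB = 2.0907 V; V_b = V_low + 1904·LSB = 2.0918 V.

[2.09070 V, 2.09180 V)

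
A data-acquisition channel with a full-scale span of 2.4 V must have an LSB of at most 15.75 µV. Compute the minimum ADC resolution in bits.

Number of steps required ≥ 2.4 V / 15.75 µV = 152380.95.
Need 2^N ≥ 152380.95; 2^17 = 131072, 2^18 = 262144.
Minimum N = 18.

18 bits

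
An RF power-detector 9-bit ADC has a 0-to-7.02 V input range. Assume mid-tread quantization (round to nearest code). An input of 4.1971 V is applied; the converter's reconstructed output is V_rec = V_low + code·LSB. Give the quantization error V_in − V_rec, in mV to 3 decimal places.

1.553 mV

Step size: 7.02 V ÷ 2^9 = 13.711 mV.
Scaled input = 306.1133 LSBs, so code = 306.
Code 306 maps back to 0 + 306×0.0137109 V = 4.1955469 V.
Difference: 0.00155313 V → 1.553 mV.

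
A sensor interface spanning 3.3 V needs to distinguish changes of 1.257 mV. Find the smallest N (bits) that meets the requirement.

12 bits

Number of steps required ≥ 3.3 V / 1.257 mV = 2625.30.
Need 2^N ≥ 2625.30; 2^11 = 2048, 2^12 = 4096.
Minimum N = 12.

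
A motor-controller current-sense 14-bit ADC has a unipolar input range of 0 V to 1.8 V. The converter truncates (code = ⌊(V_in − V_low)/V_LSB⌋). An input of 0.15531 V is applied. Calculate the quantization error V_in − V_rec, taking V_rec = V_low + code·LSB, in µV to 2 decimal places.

Step size: 1.8 V ÷ 2^14 = 109.86 µV.
(V_in − V_low)/LSB = (0.15531 − 0)/0.000109863 = 1413.6661 → code 1413 (floor).
V_rec = 0 + 1413·0.000109863 = 0.15523682 V.
V_in − V_rec = 7.31836e-05 V = 73.18 µV.

73.18 µV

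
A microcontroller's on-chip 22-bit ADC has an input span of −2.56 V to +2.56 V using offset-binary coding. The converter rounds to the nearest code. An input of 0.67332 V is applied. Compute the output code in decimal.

code 2648736

With 4194304 levels over 5.12 V, one step is 1.22 µV.
Input sits at 2648735.744 steps above V_low.
round(2648735.744) = 2648736.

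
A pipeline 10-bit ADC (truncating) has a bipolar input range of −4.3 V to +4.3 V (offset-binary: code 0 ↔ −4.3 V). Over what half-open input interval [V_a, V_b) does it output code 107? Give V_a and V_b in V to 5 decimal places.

LSB = 8.6/2^10 = 8.398 mV.
V_a = V_low + 107·LSB = -3.40137 V; V_b = V_low + 108·LSB = -3.39297 V.

[-3.40137 V, -3.39297 V)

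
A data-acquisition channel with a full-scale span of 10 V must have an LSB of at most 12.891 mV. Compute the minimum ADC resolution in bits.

10 bits

Number of steps required ≥ 10 V / 12.891 mV = 775.74.
Need 2^N ≥ 775.74; 2^9 = 512, 2^10 = 1024.
Minimum N = 10.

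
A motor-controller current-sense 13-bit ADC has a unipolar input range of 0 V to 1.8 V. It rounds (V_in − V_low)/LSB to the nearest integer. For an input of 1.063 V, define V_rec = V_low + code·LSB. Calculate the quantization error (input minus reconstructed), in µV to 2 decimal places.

-37.11 µV

Step size: 1.8 V ÷ 2^13 = 219.73 µV.
Scaled input = 4837.8311 LSBs, so code = 4838.
Code 4838 maps back to 0 + 4838×0.000219727 V = 1.0630371 V.
Error = 1.063 − 1.0630371 = -3.71094e-05 V = -37.11 µV.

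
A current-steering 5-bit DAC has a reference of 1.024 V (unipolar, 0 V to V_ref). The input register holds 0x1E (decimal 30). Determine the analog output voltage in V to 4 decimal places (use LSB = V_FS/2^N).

0.9600 V

LSB = 1.024 V / 2^5 = 32.000 mV.
Code 0x1E = 30 decimal.
V_out = 0 + 30 × 0.032 V = 0.96 V.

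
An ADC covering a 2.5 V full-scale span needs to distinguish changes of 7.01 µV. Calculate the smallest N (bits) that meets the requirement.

19 bits

Number of steps required ≥ 2.5 V / 7.01 µV = 356633.38.
Need 2^N ≥ 356633.38; 2^18 = 262144, 2^19 = 524288.
Minimum N = 19.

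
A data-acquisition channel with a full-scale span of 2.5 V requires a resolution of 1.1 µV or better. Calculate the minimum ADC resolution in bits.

Number of steps required ≥ 2.5 V / 1.1 µV = 2272727.27.
Need 2^N ≥ 2272727.27; 2^21 = 2097152, 2^22 = 4194304.
Minimum N = 22.

22 bits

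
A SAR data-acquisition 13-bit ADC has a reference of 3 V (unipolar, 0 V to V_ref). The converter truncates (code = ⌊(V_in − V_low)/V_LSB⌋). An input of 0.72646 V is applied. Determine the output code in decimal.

With 8192 levels over 3 V, one step is 366.21 µV.
(V_in − V_low)/LSB = (0.72646 − 0) / 0.000366211 = 1983.720.
⌊·⌋(1983.720) = 1983.

code 1983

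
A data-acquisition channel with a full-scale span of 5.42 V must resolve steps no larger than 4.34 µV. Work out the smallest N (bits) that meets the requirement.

Number of steps required ≥ 5.42 V / 4.34 µV = 1248847.93.
Need 2^N ≥ 1248847.93; 2^20 = 1048576, 2^21 = 2097152.
Minimum N = 21.

21 bits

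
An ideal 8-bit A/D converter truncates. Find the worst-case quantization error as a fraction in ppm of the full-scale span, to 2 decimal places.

3906.25 ppm

Truncating → worst-case error = 1 LSB = V_FS/2^8, so 1e+06/256 = 3906.25 ppm of full scale.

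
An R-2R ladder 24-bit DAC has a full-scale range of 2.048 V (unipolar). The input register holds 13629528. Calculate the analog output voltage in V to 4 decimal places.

LSB = 2.048 V / 2^24 = 0.12 µV.
V_out = 0 + 13629528 × 1.2207e-07 V = 1.66376 V.

1.6638 V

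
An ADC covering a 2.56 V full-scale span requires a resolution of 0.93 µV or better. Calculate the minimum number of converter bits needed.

22 bits

Number of steps required ≥ 2.56 V / 0.93 µV = 2752688.17.
Need 2^N ≥ 2752688.17; 2^21 = 2097152, 2^22 = 4194304.
Minimum N = 22.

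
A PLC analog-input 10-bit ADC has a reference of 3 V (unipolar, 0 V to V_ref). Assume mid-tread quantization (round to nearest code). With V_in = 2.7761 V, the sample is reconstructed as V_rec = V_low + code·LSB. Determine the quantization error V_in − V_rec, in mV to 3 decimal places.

LSB = 3/2^10 = 2.930 mV.
(2.7761 − 0)/0.00292969 = 947.5755; round gives code 948.
Code 948 maps back to 0 + 948×0.00292969 V = 2.7773438 V.
Difference: -0.00124375 V → -1.244 mV.

-1.244 mV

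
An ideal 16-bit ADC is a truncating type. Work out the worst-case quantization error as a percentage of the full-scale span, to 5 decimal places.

0.00153 %

Truncating → worst-case error = 1 LSB = V_FS/2^16, so 100/65536 = 0.00152588 % of full scale.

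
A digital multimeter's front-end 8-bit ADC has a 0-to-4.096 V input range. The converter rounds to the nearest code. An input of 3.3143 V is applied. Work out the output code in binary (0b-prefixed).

code 0b11001111 (decimal 207)

Full-scale span = 4.096 V; LSB = 4.096/2^8 = 16.000 mV.
(3.3143 − 0) / 0.016 = 207.144 LSBs.
round(207.144) = 207.
In binary (0b-prefixed): 0b11001111.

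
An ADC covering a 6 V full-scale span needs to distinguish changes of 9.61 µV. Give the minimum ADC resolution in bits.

Number of steps required ≥ 6 V / 9.61 µV = 624349.64.
Need 2^N ≥ 624349.64; 2^19 = 524288, 2^20 = 1048576.
Minimum N = 20.

20 bits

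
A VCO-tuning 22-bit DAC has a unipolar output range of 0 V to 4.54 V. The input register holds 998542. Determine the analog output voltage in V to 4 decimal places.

1.0808 V

LSB = 4.54 V / 2^22 = 1.08 µV.
V_out = 0 + 998542 × 1.08242e-06 V = 1.08084 V.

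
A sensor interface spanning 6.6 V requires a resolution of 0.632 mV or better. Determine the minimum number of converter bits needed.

14 bits

Number of steps required ≥ 6.6 V / 0.632 mV = 10443.04.
Need 2^N ≥ 10443.04; 2^13 = 8192, 2^14 = 16384.
Minimum N = 14.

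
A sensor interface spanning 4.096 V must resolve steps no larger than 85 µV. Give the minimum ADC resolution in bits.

Number of steps required ≥ 4.096 V / 85 µV = 48188.24.
Need 2^N ≥ 48188.24; 2^15 = 32768, 2^16 = 65536.
Minimum N = 16.

16 bits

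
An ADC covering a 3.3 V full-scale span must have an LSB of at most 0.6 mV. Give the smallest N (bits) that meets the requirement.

Number of steps required ≥ 3.3 V / 0.6 mV = 5500.00.
Need 2^N ≥ 5500.00; 2^12 = 4096, 2^13 = 8192.
Minimum N = 13.

13 bits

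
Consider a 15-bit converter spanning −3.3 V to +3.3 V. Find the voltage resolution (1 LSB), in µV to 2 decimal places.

Full-scale span = 6.6 V.
LSB = 6.6 / 2^15 = 6.6 / 32768 = 0.000201416 V = 201.42 µV.

201.42 µV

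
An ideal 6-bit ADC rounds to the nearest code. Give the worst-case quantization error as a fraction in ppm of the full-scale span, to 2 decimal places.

Rounding → worst-case error = ½ LSB = V_FS/2^7, so 1e+06/128 = 7812.5 ppm of full scale.

7812.50 ppm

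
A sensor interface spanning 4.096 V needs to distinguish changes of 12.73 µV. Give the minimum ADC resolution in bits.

19 bits

Number of steps required ≥ 4.096 V / 12.73 µV = 321759.62.
Need 2^N ≥ 321759.62; 2^18 = 262144, 2^19 = 524288.
Minimum N = 19.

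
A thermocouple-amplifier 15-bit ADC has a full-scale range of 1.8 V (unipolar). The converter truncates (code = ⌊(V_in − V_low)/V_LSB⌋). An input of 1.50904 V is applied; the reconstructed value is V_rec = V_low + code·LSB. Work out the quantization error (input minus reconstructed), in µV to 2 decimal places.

12.90 µV

Step size: 1.8 V ÷ 2^15 = 54.93 µV.
(V_in − V_low)/LSB = (1.50904 − 0)/5.49316e-05 = 27471.2348 → code 27471 (floor).
Reconstructed: 1.5090271 V.
V_in − V_rec = 1.29004e-05 V = 12.90 µV.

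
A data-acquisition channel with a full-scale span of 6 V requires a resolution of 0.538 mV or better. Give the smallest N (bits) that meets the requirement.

Number of steps required ≥ 6 V / 0.538 mV = 11152.42.
Need 2^N ≥ 11152.42; 2^13 = 8192, 2^14 = 16384.
Minimum N = 14.

14 bits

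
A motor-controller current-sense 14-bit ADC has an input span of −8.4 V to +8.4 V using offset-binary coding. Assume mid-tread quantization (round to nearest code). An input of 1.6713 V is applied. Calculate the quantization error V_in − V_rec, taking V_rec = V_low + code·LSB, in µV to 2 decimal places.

One LSB is 16.8 V / 16384 = 1.025 mV.
(1.6713 − (−8.4))/0.00102539 = 9821.9154; round gives code 9822.
V_rec = (−8.4) + 9822·0.00102539 = 1.6713867 V.
V_in − V_rec = -8.67188e-05 V = -86.72 µV.

-86.72 µV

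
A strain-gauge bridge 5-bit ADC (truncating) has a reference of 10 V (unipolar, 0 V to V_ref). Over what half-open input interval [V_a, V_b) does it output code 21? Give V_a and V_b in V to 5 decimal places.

[6.56250 V, 6.87500 V)

LSB = 10/2^5 = 312.500 mV.
V_a = V_low + 21·LSB = 6.5625 V; V_b = V_low + 22·LSB = 6.875 V.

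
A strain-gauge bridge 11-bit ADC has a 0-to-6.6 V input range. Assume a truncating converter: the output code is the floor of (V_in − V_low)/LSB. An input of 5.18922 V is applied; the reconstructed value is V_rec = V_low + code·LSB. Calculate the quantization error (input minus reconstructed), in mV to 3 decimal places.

LSB = 6.6/2^11 = 3.223 mV.
Scaled input = 1610.2307 LSBs, so code = 1610.
Reconstructed: 5.1884766 V.
Difference: 0.000743437 V → 0.743 mV.

0.743 mV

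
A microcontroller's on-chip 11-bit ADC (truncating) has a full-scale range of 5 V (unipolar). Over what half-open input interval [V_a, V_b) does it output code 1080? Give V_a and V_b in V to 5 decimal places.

[2.63672 V, 2.63916 V)

LSB = 5/2^11 = 2.441 mV.
V_a = V_low + 1080·LSB = 2.63672 V; V_b = V_low + 1081·LSB = 2.63916 V.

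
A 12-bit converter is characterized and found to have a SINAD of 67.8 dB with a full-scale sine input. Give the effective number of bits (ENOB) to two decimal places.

ENOB = (SINAD − 1.76) / 6.02 = (67.8 − 1.76)/6.02 = 10.970.

10.97 bits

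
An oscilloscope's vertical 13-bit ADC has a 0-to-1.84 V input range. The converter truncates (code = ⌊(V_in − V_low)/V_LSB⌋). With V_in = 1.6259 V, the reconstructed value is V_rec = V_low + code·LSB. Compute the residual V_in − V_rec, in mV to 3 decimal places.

LSB = 1.84/2^13 = 224.61 µV.
(1.6259 − 0)/0.000224609 = 7238.7896; ⌊·⌋ gives code 7238.
Code 7238 maps back to 0 + 7238×0.000224609 V = 1.6257227 V.
V_in − V_rec = 0.000177344 V = 0.177 mV.

0.177 mV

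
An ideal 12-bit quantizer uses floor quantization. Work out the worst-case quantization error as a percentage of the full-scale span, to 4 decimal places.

0.0244 %

Truncating → worst-case error = 1 LSB = V_FS/2^12, so 100/4096 = 0.0244141 % of full scale.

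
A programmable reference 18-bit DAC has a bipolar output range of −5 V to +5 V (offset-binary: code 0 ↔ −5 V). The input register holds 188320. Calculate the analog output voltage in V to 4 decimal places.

2.1838 V

LSB = 10 V / 2^18 = 38.15 µV.
V_out = (−5) + 188320 × 3.8147e-05 V = 2.18384 V.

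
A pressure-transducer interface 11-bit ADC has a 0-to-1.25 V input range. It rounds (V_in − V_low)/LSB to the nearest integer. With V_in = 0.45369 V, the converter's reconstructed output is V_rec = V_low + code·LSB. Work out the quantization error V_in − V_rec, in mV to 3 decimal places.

0.199 mV

LSB = 1.25/2^11 = 0.610 mV.
(0.45369 − 0)/0.000610352 = 743.3257; round gives code 743.
V_rec = 0 + 743·0.000610352 = 0.45349121 V.
Error = 0.45369 − 0.45349121 = 0.000198789 V = 0.199 mV.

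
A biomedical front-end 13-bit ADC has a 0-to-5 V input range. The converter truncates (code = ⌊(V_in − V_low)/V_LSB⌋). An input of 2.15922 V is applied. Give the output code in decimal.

Full-scale span = 5 V; LSB = 5/2^13 = 0.610 mV.
(V_in − V_low)/LSB = (2.15922 − 0) / 0.000610352 = 3537.666.
⌊·⌋(3537.666) = 3537.

code 3537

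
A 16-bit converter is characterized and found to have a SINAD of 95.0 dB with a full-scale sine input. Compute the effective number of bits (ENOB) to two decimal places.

ENOB = (SINAD − 1.76) / 6.02 = (95.0 − 1.76)/6.02 = 15.488.

15.49 bits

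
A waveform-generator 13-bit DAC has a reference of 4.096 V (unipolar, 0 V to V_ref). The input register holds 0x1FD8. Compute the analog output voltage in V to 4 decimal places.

4.0760 V

LSB = 4.096 V / 2^13 = 0.500 mV.
Code 0x1FD8 = 8152 decimal.
V_out = 0 + 8152 × 0.0005 V = 4.076 V.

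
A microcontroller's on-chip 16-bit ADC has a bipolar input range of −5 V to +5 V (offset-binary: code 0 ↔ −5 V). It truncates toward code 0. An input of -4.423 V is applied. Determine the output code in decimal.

code 3781

LSB = 10 V / 65536 = 152.59 µV.
(V_in − V_low)/LSB = (-4.423 − (−5)) / 0.000152588 = 3781.427.
Floor → code 3781.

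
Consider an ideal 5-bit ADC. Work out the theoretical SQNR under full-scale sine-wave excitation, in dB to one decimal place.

31.9 dB

SNR ≈ 6.02·N + 1.76 dB = 6.02·5 + 1.76 = 31.86 dB.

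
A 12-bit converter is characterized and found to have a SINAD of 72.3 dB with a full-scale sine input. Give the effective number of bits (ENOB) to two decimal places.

ENOB = (SINAD − 1.76) / 6.02 = (72.3 − 1.76)/6.02 = 11.718.

11.72 bits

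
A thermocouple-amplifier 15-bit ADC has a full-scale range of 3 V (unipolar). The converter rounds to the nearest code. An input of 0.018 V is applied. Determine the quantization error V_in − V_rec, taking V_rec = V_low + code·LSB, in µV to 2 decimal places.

LSB = 3/2^15 = 91.55 µV.
(0.018 − 0)/9.15527e-05 = 196.6080; round gives code 197.
V_rec = 0 + 197·9.15527e-05 = 0.018035889 V.
V_in − V_rec = -3.58887e-05 V = -35.89 µV.

-35.89 µV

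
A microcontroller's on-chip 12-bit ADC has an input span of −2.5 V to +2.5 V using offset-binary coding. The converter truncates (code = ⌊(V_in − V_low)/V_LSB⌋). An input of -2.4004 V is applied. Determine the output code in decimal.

Full-scale span = 5 V; LSB = 5/2^12 = 1.221 mV.
Input sits at 81.592 steps above V_low.
So the output code is 81.

code 81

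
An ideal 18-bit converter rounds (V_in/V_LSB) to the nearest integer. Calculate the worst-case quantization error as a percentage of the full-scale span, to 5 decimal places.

0.00019 %

Rounding → worst-case error = ½ LSB = V_FS/2^19, so 100/524288 = 0.000190735 % of full scale.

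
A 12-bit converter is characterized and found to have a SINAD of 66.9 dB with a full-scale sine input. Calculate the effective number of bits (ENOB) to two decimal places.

10.82 bits

ENOB = (SINAD − 1.76) / 6.02 = (66.9 − 1.76)/6.02 = 10.821.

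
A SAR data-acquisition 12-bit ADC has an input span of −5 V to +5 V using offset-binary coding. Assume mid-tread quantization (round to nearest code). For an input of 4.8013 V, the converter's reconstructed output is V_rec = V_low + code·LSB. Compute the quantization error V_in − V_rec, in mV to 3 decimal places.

Step size: 10 V ÷ 2^12 = 2.441 mV.
(V_in − V_low)/LSB = (4.8013 − (−5))/0.00244141 = 4014.6125 → code 4015 (round).
Code 4015 maps back to (−5) + 4015×0.00244141 V = 4.8022461 V.
V_in − V_rec = -0.000946094 V = -0.946 mV.

-0.946 mV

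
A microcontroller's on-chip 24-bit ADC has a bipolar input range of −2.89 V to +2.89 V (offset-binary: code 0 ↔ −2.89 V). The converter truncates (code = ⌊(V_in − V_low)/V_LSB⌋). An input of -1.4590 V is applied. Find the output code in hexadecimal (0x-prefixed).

LSB = 5.78 V / 16777216 = 0.34 µV.
(-1.4590 − (−2.89)) / 3.44515e-07 = 4153667.145 LSBs.
Floor → code 4153667.
In hexadecimal (0x-prefixed): 0x3F6143.

code 0x3F6143 (decimal 4153667)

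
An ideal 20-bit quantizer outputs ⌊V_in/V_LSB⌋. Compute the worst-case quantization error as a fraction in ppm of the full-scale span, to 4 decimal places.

Truncating → worst-case error = 1 LSB = V_FS/2^20, so 1e+06/1048576 = 0.953674 ppm of full scale.

0.9537 ppm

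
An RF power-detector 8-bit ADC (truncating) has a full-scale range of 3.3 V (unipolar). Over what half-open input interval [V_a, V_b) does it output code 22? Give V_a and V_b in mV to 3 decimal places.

LSB = 3.3/2^8 = 12.891 mV.
V_a = V_low + 22·LSB = 0.283594 V; V_b = V_low + 23·LSB = 0.296484 V.

[283.594 mV, 296.484 mV)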